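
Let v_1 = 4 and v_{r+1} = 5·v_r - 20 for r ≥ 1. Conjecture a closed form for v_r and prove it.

v_r = -5^(r - 1) + 5

Computing the first terms: v_1 = 4, v_2 = 0, v_3 = -20. This suggests v_r = -5^(r - 1) + 5.
For the base case r = 1: the formula gives 4 = 4 = v_1.
Suppose the result is true for r = i, so v_i = -5^(i - 1) + 5.
Then v_{i+1} = 5·v_i - 20 = 5·(-5^(i - 1) + 5) - 20 = -5^i + 5 = -5^((i+1) - 1) + 5,
which is the claimed formula at r = i+1.
By induction, the statement is established for all r ≥ 1.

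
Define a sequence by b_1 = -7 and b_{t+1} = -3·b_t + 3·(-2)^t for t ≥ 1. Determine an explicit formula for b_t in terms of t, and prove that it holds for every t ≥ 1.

b_t = 3(-2)^t - (-3)^(t - 1)

Computing the first terms: b_1 = -7, b_2 = 15, b_3 = -33. This suggests b_t = 3(-2)^t - (-3)^(t - 1).
Base step (t = 1): the formula gives -7 = -7 = b_1.
For the inductive step, assume it holds for an arbitrary j ≥ 1, so b_j = 3(-2)^j - (-3)^(j - 1).
Then b_{j+1} = -3·b_j + 3·(-2)^j = -3·(3(-2)^j - (-3)^(j - 1)) + 3·(-2)^j = 3(-2)^(j + 1) - (-3)^j = 3(-2)^(j+1) - (-3)^((j+1) - 1),
which is the claimed formula at t = j+1.
By induction, the statement is established for all t ≥ 1.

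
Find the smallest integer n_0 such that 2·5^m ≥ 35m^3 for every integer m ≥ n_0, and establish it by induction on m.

n_0 = 5

At m = 4: 1250 < 2240, so the inequality fails and n_0 ≥ 5. We prove 2·5^m ≥ 35m^3 for all m ≥ 5.
For the base case m = 5: 2·5^m = 6250 and 35m^3 = 4375, so 6250 ≥ 4375.
For the inductive step, assume it holds for an arbitrary r ≥ 5, so 2·5^r ≥ 35r^3.
Then 2·5^(r + 1) = 5·(2·5^r) ≥ 5·(35r^3).
Also, for r ≥ 5 we have 5·(35r^3) ≥ 35(r+1)^3, since 5 ≥ (1 + 1/r)^3 for all r ≥ 5.
Combining, 2·5^(r + 1) ≥ 35(r+1)^3.
Hence, by induction on m, the claim holds for every m ≥ 5.
Hence the smallest such n_0 is 5.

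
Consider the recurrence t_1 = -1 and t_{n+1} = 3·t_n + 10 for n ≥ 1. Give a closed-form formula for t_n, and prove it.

Computing the first terms: t_1 = -1, t_2 = 7, t_3 = 31. This suggests t_n = 4·3^(n - 1) - 5.
For the base case n = 1: the formula gives -1 = -1 = t_1.
Inductive step: assume the claim holds for n = p, so t_p = 4·3^(p - 1) - 5.
Then t_{p+1} = 3·t_p + 10 = 3·(4·3^(p - 1) - 5) + 10 = 4·3^p - 5 = 4·3^((p+1) - 1) - 5,
which is the claimed formula at n = p+1.
Hence, by induction on n, the claim holds for every n ≥ 1.

t_n = 4·3^(n - 1) - 5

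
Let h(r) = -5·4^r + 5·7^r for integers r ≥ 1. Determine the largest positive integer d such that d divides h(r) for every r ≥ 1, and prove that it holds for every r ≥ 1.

Computing the first values: h(1) = 15 and h(2) = 165; gcd(15, 165) = 15, so d ≤ 15.
We prove 15 | -5·4^r + 5·7^r for all r ≥ 1 by induction on r.
Base case (r = 1): h(1) = 15 = 15·(1), so 15 | h(1).
For the inductive step, assume it holds for an arbitrary k ≥ 1, i.e. 15 | h(k). Then
h(k+1) − 7·h(k) = (-5·4^(k+1) + 5·7^(k+1)) − 7·(-5·4^k + 5·7^k) = (-5)·4^k·(4 − 7) = (15)·4^k. Since 15 | h(k) by the inductive hypothesis, 15 | 7·h(k); and 15 | 15 since 15 = 15·1. Therefore 15 | h(k+1).
Hence, by induction on r, the claim holds for every r ≥ 1.
Therefore the largest such d is 15.

d = 15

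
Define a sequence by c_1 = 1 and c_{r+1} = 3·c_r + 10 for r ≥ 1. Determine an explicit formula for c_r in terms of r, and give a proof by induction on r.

c_r = 2·3^r - 5

Computing the first terms: c_1 = 1, c_2 = 13, c_3 = 49. This suggests c_r = 2·3^r - 5.
For the base case r = 1: the formula gives 1 = 1 = c_1.
Inductive step: suppose the statement holds for some k ≥ 1, so c_k = 2·3^k - 5.
Then c_{k+1} = 3·c_k + 10 = 3·(2·3^k - 5) + 10 = 2·3^(k + 1) - 5,
which is the claimed formula at r = k+1.
This completes the induction.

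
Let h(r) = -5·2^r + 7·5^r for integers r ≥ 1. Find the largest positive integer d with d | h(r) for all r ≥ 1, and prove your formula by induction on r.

Computing the first values: h(1) = 25 and h(2) = 155; gcd(25, 155) = 5, so d ≤ 5.
We prove 5 | -5·2^r + 7·5^r for all r ≥ 1 by induction on r.
For the base case r = 1: h(1) = 25 = 5·(5), so 5 | h(1).
Inductive step: suppose the statement holds for some m ≥ 1, i.e. 5 | h(m). Then
h(m+1) − 5·h(m) = (-5·2^(m+1) + 7·5^(m+1)) − 5·(-5·2^m + 7·5^m) = (-5)·2^m·(2 − 5) = (15)·2^m. Since 5 | h(m) by the inductive hypothesis, 5 | 5·h(m); and 5 | 15 since 15 = 5·3. Therefore 5 | h(m+1).
Hence, by induction on r, the claim holds for every r ≥ 1.
Therefore the largest such d is 5.

d = 5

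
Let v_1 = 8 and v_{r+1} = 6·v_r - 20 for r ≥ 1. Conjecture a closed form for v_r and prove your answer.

v_r = 4·6^(r - 1) + 4

Computing the first terms: v_1 = 8, v_2 = 28, v_3 = 148. This suggests v_r = 4·6^(r - 1) + 4.
Base case (r = 1): the formula gives 8 = 8 = v_1.
Inductive step: assume the claim holds for r = i, so v_i = 4·6^(i - 1) + 4.
Then v_{i+1} = 6·v_i - 20 = 6·(4·6^(i - 1) + 4) - 20 = 4·6^i + 4 = 4·6^((i+1) - 1) + 4,
which is the claimed formula at r = i+1.
By induction, the statement is established for all r ≥ 1.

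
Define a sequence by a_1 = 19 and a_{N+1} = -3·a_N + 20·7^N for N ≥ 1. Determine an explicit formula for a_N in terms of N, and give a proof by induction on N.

a_N = 5(-3)^(N - 1) + 2·7^N

Computing the first terms: a_1 = 19, a_2 = 83, a_3 = 731. This suggests a_N = 5(-3)^(N - 1) + 2·7^N.
Base case (N = 1): the formula gives 19 = 19 = a_1.
Inductive step: assume the claim holds for N = r, so a_r = 5(-3)^(r - 1) + 2·7^r.
Then a_{r+1} = -3·a_r + 20·7^r = -3·(5(-3)^(r - 1) + 2·7^r) + 20·7^r = 5(-3)^r + 2·7^(r + 1) = 5(-3)^((r+1) - 1) + 2·7^(r+1),
which is the claimed formula at N = r+1.
By induction, the statement is established for all N ≥ 1.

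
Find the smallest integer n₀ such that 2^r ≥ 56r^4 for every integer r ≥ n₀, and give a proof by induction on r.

At r = 24: 16777216 < 18579456, so the inequality fails and n₀ ≥ 25. We prove 2^r ≥ 56r^4 for all r ≥ 25.
When r = 25: 2^r = 33554432 and 56r^4 = 21875000, so 33554432 ≥ 21875000.
Inductive step: assume the claim holds for r = p, so 2^p ≥ 56p^4.
Then 2^(p + 1) = 2·(2^p) ≥ 2·(56p^4).
Also, for p ≥ 25 we have 2·(56p^4) ≥ 56(p+1)^4, since 2 ≥ (1 + 1/p)^4 for all p ≥ 25.
Combining, 2^(p + 1) ≥ 56(p+1)^4.
This completes the induction.
Hence the smallest such n₀ is 25.

n₀ = 25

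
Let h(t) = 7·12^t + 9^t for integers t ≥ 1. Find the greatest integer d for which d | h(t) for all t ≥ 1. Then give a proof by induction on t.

d = 3

Computing the first values: h(1) = 93 and h(2) = 1089; gcd(93, 1089) = 3, so d ≤ 3.
We prove 3 | 7·12^t + 9^t for all t ≥ 1 by induction on t.
Base step (t = 1): h(1) = 93 = 3·(31), so 3 | h(1).
For the inductive step, assume it holds for an arbitrary k ≥ 1, i.e. 3 | h(k). Then
h(k+1) − 12·h(k) = (7·12^(k+1) + 9^(k+1)) − 12·(7·12^k + 9^k) = (1)·9^k·(9 − 12) = (-3)·9^k. Since 3 | h(k) by the inductive hypothesis, 3 | 12·h(k); and 3 | -3 since -3 = 3·-1. Therefore 3 | h(k+1).
By induction, the statement is established for all t ≥ 1.
Therefore the largest such d is 3.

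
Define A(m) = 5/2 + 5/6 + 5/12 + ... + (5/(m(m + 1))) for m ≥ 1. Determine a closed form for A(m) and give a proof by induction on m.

A(m) = 5m/(m + 1)

We claim A(m) = 5m/(m + 1) for all m ≥ 1.
Base step (m = 1): A(1) = 5/2, and the closed form gives 5/2. They agree.
Inductive step: assume the claim holds for m = i, so A(i) = 5i/(i + 1).
Then A(i+1) = A(i) + (5/((i + 1)(i + 2))) = (5i/(i + 1)) + (5/((i + 1)(i + 2))).
Simplifying, A(i+1) = 5(i + 1)/(i + 2) = 5(i+1)/((i+1) + 1),
which is the closed form with m = i+1.
By induction, the statement is established for all m ≥ 1.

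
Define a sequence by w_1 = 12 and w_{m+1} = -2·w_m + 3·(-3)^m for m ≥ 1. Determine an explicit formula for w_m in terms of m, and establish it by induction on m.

w_m = 3(-2)^(m - 1) + (-3)^(m + 1)

Computing the first terms: w_1 = 12, w_2 = -33, w_3 = 93. This suggests w_m = 3(-2)^(m - 1) + (-3)^(m + 1).
For the base case m = 1: the formula gives 12 = 12 = w_1.
For the inductive step, assume it holds for an arbitrary r ≥ 1, so w_r = 3(-2)^(r - 1) + (-3)^(r + 1).
Then w_{r+1} = -2·w_r + 3·(-3)^r = -2·(3(-2)^(r - 1) + (-3)^(r + 1)) + 3·(-3)^r = 3(-2)^r + (-3)^(r + 2) = 3(-2)^((r+1) - 1) + (-3)^((r+1) + 1),
which is the claimed formula at m = r+1.
This completes the induction.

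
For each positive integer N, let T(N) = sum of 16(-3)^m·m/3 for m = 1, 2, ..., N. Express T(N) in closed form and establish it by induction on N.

T(N) = (-3)^N(4N + 1) - 1

We claim T(N) = (-3)^N(4N + 1) - 1 for all N ≥ 1.
When N = 1: T(1) = -16, and the closed form gives -16. They agree.
Inductive step: assume the claim holds for N = m, so T(m) = (-3)^m(4m + 1) - 1.
Then T(m+1) = T(m) + (16(-3)^m(-m - 1)) = ((-3)^m(4m + 1) - 1) + (16(-3)^m(-m - 1)).
Simplifying, T(m+1) = -12(-3)^m·m - 15(-3)^m - 1 = (-3)^(m+1)(4(m+1) + 1) - 1,
which is the closed form with N = m+1.
By the principle of mathematical induction, the result holds for all N ≥ 1.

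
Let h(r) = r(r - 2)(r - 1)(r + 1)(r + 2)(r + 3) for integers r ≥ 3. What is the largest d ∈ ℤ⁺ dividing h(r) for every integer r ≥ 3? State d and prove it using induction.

Computing the first values: h(3) = 720 and h(4) = 5040; gcd(720, 5040) = 720, so d ≤ 720.
We prove 720 | r(r - 2)(r - 1)(r + 1)(r + 2)(r + 3) for all r ≥ 3 by induction on r.
For the base case r = 3: h(3) = 720 = 720·(1), so 720 | h(3).
For the inductive step, assume it holds for an arbitrary i ≥ 3, i.e. 720 | h(i). Then
h(i+1) − h(i) = (i-1)·i·(i+1)·(i+2)·(i+3)·(i+4) − (i-2)·(i-1)·i·(i+1)·(i+2)·(i+3) = (i-1)·i·(i+1)·(i+2)·(i+3)·[(i+4) − (i-2)] = 6·(i-1)·i·(i+1)·(i+2)·(i+3). The product of 5 consecutive integers is divisible by (5)! = 120, so h(i+1) − h(i) is divisible by 6·120 = 720. By the inductive hypothesis 720 | h(i), hence 720 | h(i+1).
This completes the induction.
Therefore the largest such d is 720.

d = 720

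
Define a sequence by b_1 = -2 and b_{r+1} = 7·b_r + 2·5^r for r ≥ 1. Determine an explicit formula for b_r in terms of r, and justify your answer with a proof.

b_r = -5^r + 3·7^(r - 1)

Computing the first terms: b_1 = -2, b_2 = -4, b_3 = 22. This suggests b_r = -5^r + 3·7^(r - 1).
For the base case r = 1: the formula gives -2 = -2 = b_1.
Inductive step: assume the claim holds for r = j, so b_j = -5^j + 3·7^(j - 1).
Then b_{j+1} = 7·b_j + 2·5^j = 7·(-5^j + 3·7^(j - 1)) + 2·5^j = -5^(j + 1) + 3·7^j = -5^(j+1) + 3·7^((j+1) - 1),
which is the claimed formula at r = j+1.
Hence, by induction on r, the claim holds for every r ≥ 1.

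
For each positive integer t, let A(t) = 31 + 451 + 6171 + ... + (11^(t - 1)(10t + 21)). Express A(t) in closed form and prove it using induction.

We claim A(t) = 11^t(t + 2) - 2 for all t ≥ 1.
Base step (t = 1): A(1) = 31, and the closed form gives 31. They agree.
Inductive step: suppose the statement holds for some r ≥ 1, so A(r) = 11^r(r + 2) - 2.
Then A(r+1) = A(r) + (11^r(10r + 31)) = (11^r(r + 2) - 2) + (11^r(10r + 31)).
Simplifying, A(r+1) = 11·11^r·r + 33·11^r - 2 = 11^(r+1)((r+1) + 2) - 2,
which is the closed form with t = r+1.
This completes the induction.

A(t) = 11^t(t + 2) - 2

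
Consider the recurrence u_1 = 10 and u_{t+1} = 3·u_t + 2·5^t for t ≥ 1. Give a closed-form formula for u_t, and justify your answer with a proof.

u_t = 5·3^(t - 1) + 5^t

Computing the first terms: u_1 = 10, u_2 = 40, u_3 = 170. This suggests u_t = 5·3^(t - 1) + 5^t.
For the base case t = 1: the formula gives 10 = 10 = u_1.
Inductive step: suppose the statement holds for some i ≥ 1, so u_i = 5·3^(i - 1) + 5^i.
Then u_{i+1} = 3·u_i + 2·5^i = 3·(5·3^(i - 1) + 5^i) + 2·5^i = 5·3^i + 5^(i + 1) = 5·3^((i+1) - 1) + 5^(i+1),
which is the claimed formula at t = i+1.
By the principle of mathematical induction, the result holds for all t ≥ 1.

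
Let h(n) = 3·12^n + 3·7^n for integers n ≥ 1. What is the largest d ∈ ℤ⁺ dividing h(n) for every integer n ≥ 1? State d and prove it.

Computing the first values: h(1) = 57 and h(2) = 579; gcd(57, 579) = 3, so d ≤ 3.
We prove 3 | 3·12^n + 3·7^n for all n ≥ 1 by induction on n.
When n = 1: h(1) = 57 = 3·(19), so 3 | h(1).
Inductive step: assume the claim holds for n = r, i.e. 3 | h(r). Then
h(r+1) − 12·h(r) = (3·12^(r+1) + 3·7^(r+1)) − 12·(3·12^r + 3·7^r) = (3)·7^r·(7 − 12) = (-15)·7^r. Since 3 | h(r) by the inductive hypothesis, 3 | 12·h(r); and 3 | -15 since -15 = 3·-5. Therefore 3 | h(r+1).
Hence, by induction on n, the claim holds for every n ≥ 1.
Therefore the largest such d is 3.

d = 3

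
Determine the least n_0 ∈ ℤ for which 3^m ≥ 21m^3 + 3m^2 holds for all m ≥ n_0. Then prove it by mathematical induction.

n_0 = 9

At m = 8: 6561 < 10944, so the inequality fails and n_0 ≥ 9. We prove 3^m ≥ 21m^3 + 3m^2 for all m ≥ 9.
Base step (m = 9): 3^m = 19683 and 21m^3 + 3m^2 = 15552, so 19683 ≥ 15552.
Inductive step: assume the claim holds for m = r, so 3^r ≥ 21r^3 + 3r^2.
Then 3^(r + 1) = 3·(3^r) ≥ 3·(21r^3 + 3r^2).
Also, for r ≥ 9 we have 3·(21r^3 + 3r^2) ≥ 21(r+1)^3 + 3(r+1)^2, since 3·(21r^3 + 3r^2) − (21(r+1)^3 + 3(r+1)^2) = 42r^3 - 57r^2 - 69r - 24, which is nonnegative for all r ≥ 9.
Combining, 3^(r + 1) ≥ 21(r+1)^3 + 3(r+1)^2.
By induction, the statement is established for all m ≥ 9.
Hence the smallest such n_0 is 9.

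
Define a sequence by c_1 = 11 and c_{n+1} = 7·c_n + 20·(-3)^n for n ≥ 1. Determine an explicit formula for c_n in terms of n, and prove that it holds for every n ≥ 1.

Computing the first terms: c_1 = 11, c_2 = 17, c_3 = 299. This suggests c_n = -2(-3)^n + 5·7^(n - 1).
Base step (n = 1): the formula gives 11 = 11 = c_1.
Suppose the result is true for n = i, so c_i = -2(-3)^i + 5·7^(i - 1).
Then c_{i+1} = 7·c_i + 20·(-3)^i = 7·(-2(-3)^i + 5·7^(i - 1)) + 20·(-3)^i = -2(-3)^(i + 1) + 5·7^i = -2(-3)^(i+1) + 5·7^((i+1) - 1),
which is the claimed formula at n = i+1.
This completes the induction.

c_n = -2(-3)^n + 5·7^(n - 1)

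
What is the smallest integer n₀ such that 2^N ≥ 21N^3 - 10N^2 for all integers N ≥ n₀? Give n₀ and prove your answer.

n₀ = 17

At N = 16: 65536 < 83456, so the inequality fails and n₀ ≥ 17. We prove 2^N ≥ 21N^3 - 10N^2 for all N ≥ 17.
When N = 17: 2^N = 131072 and 21N^3 - 10N^2 = 100283, so 131072 ≥ 100283.
Suppose the result is true for N = k, so 2^k ≥ 21k^3 - 10k^2.
Then 2^(k + 1) = 2·(2^k) ≥ 2·(21k^3 - 10k^2).
Also, for k ≥ 17 we have 2·(21k^3 - 10k^2) ≥ 21(k+1)^3 - 10(k+1)^2, since 2·(21k^3 - 10k^2) − (21(k+1)^3 - 10(k+1)^2) = 21k^3 - 73k^2 - 43k - 11, which is nonnegative for all k ≥ 17.
Combining, 2^(k + 1) ≥ 21(k+1)^3 - 10(k+1)^2.
This completes the induction.
Hence the smallest such n₀ is 17.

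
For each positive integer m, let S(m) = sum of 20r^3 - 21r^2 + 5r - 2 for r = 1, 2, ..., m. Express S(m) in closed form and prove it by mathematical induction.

S(m) = m(5m^3 + 3m^2 - 3m - 3)

We claim S(m) = m(5m^3 + 3m^2 - 3m - 3) for all m ≥ 1.
Base step (m = 1): S(1) = 2, and the closed form gives 2. They agree.
For the inductive step, assume it holds for an arbitrary r ≥ 1, so S(r) = r(5r^3 + 3r^2 - 3r - 3).
Then S(r+1) = S(r) + (20r^3 + 39r^2 + 23r + 2) = (r(5r^3 + 3r^2 - 3r - 3)) + (20r^3 + 39r^2 + 23r + 2).
Simplifying, S(r+1) = (r + 1)(5r^3 + 18r^2 + 18r + 2) = (r+1)(5(r+1)^3 + 3(r+1)^2 - 3(r+1) - 3),
which is the closed form with m = r+1.
This completes the induction.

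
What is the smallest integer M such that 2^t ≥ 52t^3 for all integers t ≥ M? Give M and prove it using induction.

M = 19

At t = 18: 262144 < 303264, so the inequality fails and M ≥ 19. We prove 2^t ≥ 52t^3 for all t ≥ 19.
For the base case t = 19: 2^t = 524288 and 52t^3 = 356668, so 524288 ≥ 356668.
Inductive step: assume the claim holds for t = p, so 2^p ≥ 52p^3.
Then 2^(p + 1) = 2·(2^p) ≥ 2·(52p^3).
Also, for p ≥ 19 we have 2·(52p^3) ≥ 52(p+1)^3, since 2 ≥ (1 + 1/p)^3 for all p ≥ 19.
Combining, 2^(p + 1) ≥ 52(p+1)^3.
Hence, by induction on t, the claim holds for every t ≥ 19.
Hence the smallest such M is 19.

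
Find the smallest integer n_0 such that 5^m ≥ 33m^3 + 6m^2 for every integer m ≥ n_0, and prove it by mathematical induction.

n_0 = 6

At m = 5: 3125 < 4275, so the inequality fails and n_0 ≥ 6. We prove 5^m ≥ 33m^3 + 6m^2 for all m ≥ 6.
For the base case m = 6: 5^m = 15625 and 33m^3 + 6m^2 = 7344, so 15625 ≥ 7344.
Inductive step: suppose the statement holds for some r ≥ 6, so 5^r ≥ 33r^3 + 6r^2.
Then 5^(r + 1) = 5·(5^r) ≥ 5·(33r^3 + 6r^2).
Also, for r ≥ 6 we have 5·(33r^3 + 6r^2) ≥ 33(r+1)^3 + 6(r+1)^2, since 5·(33r^3 + 6r^2) − (33(r+1)^3 + 6(r+1)^2) = 132r^3 - 75r^2 - 111r - 39, which is nonnegative for all r ≥ 6.
Combining, 5^(r + 1) ≥ 33(r+1)^3 + 6(r+1)^2.
By induction, the statement is established for all m ≥ 6.
Hence the smallest such n_0 is 6.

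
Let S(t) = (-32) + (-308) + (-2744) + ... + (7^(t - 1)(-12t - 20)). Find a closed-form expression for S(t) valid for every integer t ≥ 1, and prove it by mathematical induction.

S(t) = -7^t(2t + 3) + 3

We claim S(t) = -7^t(2t + 3) + 3 for all t ≥ 1.
When t = 1: S(1) = -32, and the closed form gives -32. They agree.
Inductive step: assume the claim holds for t = m, so S(m) = -7^m(2m + 3) + 3.
Then S(m+1) = S(m) + (7^m(-12m - 32)) = (-7^m(2m + 3) + 3) + (7^m(-12m - 32)).
Simplifying, S(m+1) = -14·7^m·m - 35·7^m + 3 = -7^(m+1)(2(m+1) + 3) + 3,
which is the closed form with t = m+1.
By induction, the statement is established for all t ≥ 1.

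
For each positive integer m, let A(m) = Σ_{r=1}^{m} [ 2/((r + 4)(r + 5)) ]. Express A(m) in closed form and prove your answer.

We claim A(m) = 2m/(5(m + 5)) for all m ≥ 1.
For the base case m = 1: A(1) = 1/15, and the closed form gives 1/15. They agree.
Inductive step: suppose the statement holds for some r ≥ 1, so A(r) = 2r/(5(r + 5)).
Then A(r+1) = A(r) + (2/((r + 5)(r + 6))) = (2r/(5(r + 5))) + (2/((r + 5)(r + 6))).
Simplifying, A(r+1) = 2(r + 1)/(5(r + 6)) = 2(r+1)/(5((r+1) + 5)),
which is the closed form with m = r+1.
This completes the induction.

A(m) = 2m/(5(m + 5))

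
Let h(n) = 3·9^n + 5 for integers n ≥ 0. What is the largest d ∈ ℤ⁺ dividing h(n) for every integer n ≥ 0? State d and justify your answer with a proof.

Computing the first values: h(0) = 8 and h(1) = 32; gcd(8, 32) = 8, so d ≤ 8.
We prove 8 | 3·9^n + 5 for all n ≥ 0 by induction on n.
Base case (n = 0): h(0) = 8 = 8·(1), so 8 | h(0).
Inductive step: assume the claim holds for n = i, i.e. 8 | h(i). Then
h(i+1) = 3·9^(i+1) + 5 = 9·(3·9^i + 5) - 40 = 9·h(i) - 40. The first term is divisible by 8 by the inductive hypothesis, and -40 is divisible by 8. Hence 8 | h(i+1).
This completes the induction.
Therefore the largest such d is 8.

d = 8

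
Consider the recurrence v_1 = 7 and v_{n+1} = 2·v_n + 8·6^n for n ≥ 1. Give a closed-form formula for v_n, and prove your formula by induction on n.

Computing the first terms: v_1 = 7, v_2 = 62, v_3 = 412. This suggests v_n = -5·2^(n - 1) + 2·6^n.
Base case (n = 1): the formula gives 7 = 7 = v_1.
Inductive step: suppose the statement holds for some i ≥ 1, so v_i = -5·2^(i - 1) + 2·6^i.
Then v_{i+1} = 2·v_i + 8·6^i = 2·(-5·2^(i - 1) + 2·6^i) + 8·6^i = -5·2^i + 2·6^(i + 1) = -5·2^((i+1) - 1) + 2·6^(i+1),
which is the claimed formula at n = i+1.
This completes the induction.

v_n = -5·2^(n - 1) + 2·6^n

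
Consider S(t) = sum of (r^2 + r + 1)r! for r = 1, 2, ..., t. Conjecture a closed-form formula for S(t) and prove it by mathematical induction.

S(t) = (t + 1)(t + 1)! - 1

We claim S(t) = (t + 1)(t + 1)! - 1 for all t ≥ 1.
For the base case t = 1: S(1) = 3, and the closed form gives 3. They agree.
Inductive step: assume the claim holds for t = r, so S(r) = (r + 1)(r + 1)! - 1.
Then S(r+1) = S(r) + ((r^2 + 3r + 3)(r + 1)!) = ((r + 1)(r + 1)! - 1) + ((r^2 + 3r + 3)(r + 1)!).
Simplifying, S(r+1) = ((r+1) + 1)((r+1) + 1)! - 1,
which is the closed form with t = r+1.
By the principle of mathematical induction, the result holds for all t ≥ 1.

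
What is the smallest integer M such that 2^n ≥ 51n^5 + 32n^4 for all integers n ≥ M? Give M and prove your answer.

M = 31

At n = 30: 1073741824 < 1265220000, so the inequality fails and M ≥ 31. We prove 2^n ≥ 51n^5 + 32n^4 for all n ≥ 31.
For the base case n = 31: 2^n = 2147483648 and 51n^5 + 32n^4 = 1489639373, so 2147483648 ≥ 1489639373.
Inductive step: assume the claim holds for n = p, so 2^p ≥ 51p^5 + 32p^4.
Then 2^(p + 1) = 2·(2^p) ≥ 2·(51p^5 + 32p^4).
Also, for p ≥ 31 we have 2·(51p^5 + 32p^4) ≥ 51(p+1)^5 + 32(p+1)^4, since 2·(51p^5 + 32p^4) − (51(p+1)^5 + 32(p+1)^4) = 51p^5 - 223p^4 - 638p^3 - 702p^2 - 383p - 83, which is nonnegative for all p ≥ 31.
Combining, 2^(p + 1) ≥ 51(p+1)^5 + 32(p+1)^4.
By the principle of mathematical induction, the result holds for all n ≥ 31.
Hence the smallest such M is 31.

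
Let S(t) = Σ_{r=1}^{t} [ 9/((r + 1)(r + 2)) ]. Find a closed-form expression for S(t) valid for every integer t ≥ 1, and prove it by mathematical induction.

S(t) = 9t/(2(t + 2))

We claim S(t) = 9t/(2(t + 2)) for all t ≥ 1.
For the base case t = 1: S(1) = 3/2, and the closed form gives 3/2. They agree.
Inductive step: assume the claim holds for t = r, so S(r) = 9r/(2(r + 2)).
Then S(r+1) = S(r) + (9/((r + 2)(r + 3))) = (9r/(2(r + 2))) + (9/((r + 2)(r + 3))).
Simplifying, S(r+1) = 9(r + 1)/(2(r + 3)) = 9(r+1)/(2((r+1) + 2)),
which is the closed form with t = r+1.
By the principle of mathematical induction, the result holds for all t ≥ 1.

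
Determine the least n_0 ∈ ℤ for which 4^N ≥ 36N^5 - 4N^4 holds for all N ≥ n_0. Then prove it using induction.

n_0 = 12

At N = 11: 4194304 < 5739272, so the inequality fails and n_0 ≥ 12. We prove 4^N ≥ 36N^5 - 4N^4 for all N ≥ 12.
For the base case N = 12: 4^N = 16777216 and 36N^5 - 4N^4 = 8875008, so 16777216 ≥ 8875008.
Inductive step: suppose the statement holds for some p ≥ 12, so 4^p ≥ 36p^5 - 4p^4.
Then 4^(p + 1) = 4·(4^p) ≥ 4·(36p^5 - 4p^4).
Also, for p ≥ 12 we have 4·(36p^5 - 4p^4) ≥ 36(p+1)^5 - 4(p+1)^4, since 4·(36p^5 - 4p^4) − (36(p+1)^5 - 4(p+1)^4) = 108p^5 - 192p^4 - 344p^3 - 336p^2 - 164p - 32, which is nonnegative for all p ≥ 12.
Combining, 4^(p + 1) ≥ 36(p+1)^5 - 4(p+1)^4.
Hence, by induction on N, the claim holds for every N ≥ 12.
Hence the smallest such n_0 is 12.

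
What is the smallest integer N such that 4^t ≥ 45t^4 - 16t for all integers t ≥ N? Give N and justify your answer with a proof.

N = 10

At t = 9: 262144 < 295101, so the inequality fails and N ≥ 10. We prove 4^t ≥ 45t^4 - 16t for all t ≥ 10.
Base case (t = 10): 4^t = 1048576 and 45t^4 - 16t = 449840, so 1048576 ≥ 449840.
Suppose the result is true for t = m, so 4^m ≥ 45m^4 - 16m.
Then 4^(m + 1) = 4·(4^m) ≥ 4·(45m^4 - 16m).
Also, for m ≥ 10 we have 4·(45m^4 - 16m) ≥ 45(m+1)^4 - 16(m+1), since 4·(45m^4 - 16m) − (45(m+1)^4 - 16(m+1)) = 135m^4 - 180m^3 - 270m^2 - 228m - 29, which is nonnegative for all m ≥ 10.
Combining, 4^(m + 1) ≥ 45(m+1)^4 - 16(m+1).
By induction, the statement is established for all t ≥ 10.
Hence the smallest such N is 10.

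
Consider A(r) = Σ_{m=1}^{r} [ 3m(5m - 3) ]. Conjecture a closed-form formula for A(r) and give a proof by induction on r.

A(r) = r(r + 1)(5r - 2)

We claim A(r) = r(r + 1)(5r - 2) for all r ≥ 1.
Base case (r = 1): A(1) = 6, and the closed form gives 6. They agree.
Inductive step: assume the claim holds for r = m, so A(m) = m(5m^2 + 3m - 2).
Then A(m+1) = A(m) + (3(m + 1)(5m + 2)) = (m(5m^2 + 3m - 2)) + (3(m + 1)(5m + 2)).
Simplifying, A(m+1) = (m + 1)(m + 2)(5m + 3) = (m+1)((m+1) + 1)(5(m+1) - 2),
which is the closed form with r = m+1.
By the principle of mathematical induction, the result holds for all r ≥ 1.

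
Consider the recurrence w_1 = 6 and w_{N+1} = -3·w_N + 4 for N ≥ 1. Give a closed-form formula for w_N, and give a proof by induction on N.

Computing the first terms: w_1 = 6, w_2 = -14, w_3 = 46. This suggests w_N = 5(-3)^(N - 1) + 1.
For the base case N = 1: the formula gives 6 = 6 = w_1.
Inductive step: assume the claim holds for N = k, so w_k = 5(-3)^(k - 1) + 1.
Then w_{k+1} = -3·w_k + 4 = -3·(5(-3)^(k - 1) + 1) + 4 = 5(-3)^k + 1 = 5(-3)^((k+1) - 1) + 1,
which is the claimed formula at N = k+1.
Hence, by induction on N, the claim holds for every N ≥ 1.

w_N = 5(-3)^(N - 1) + 1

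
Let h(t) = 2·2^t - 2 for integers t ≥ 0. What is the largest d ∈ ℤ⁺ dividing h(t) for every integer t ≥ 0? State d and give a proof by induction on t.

Computing the first values: h(0) = 0 and h(1) = 2; gcd(0, 2) = 2, so d ≤ 2.
We prove 2 | 2·2^t - 2 for all t ≥ 0 by induction on t.
Base case (t = 0): h(0) = 0 = 2·(0), so 2 | h(0).
Suppose the result is true for t = r, i.e. 2 | h(r). Then
h(r+1) = 2·2^(r+1) - 2 = 2·(2·2^r - 2) + 2 = 2·h(r) + 2. The first term is divisible by 2 by the inductive hypothesis, and 2 is divisible by 2. Hence 2 | h(r+1).
By the principle of mathematical induction, the result holds for all t ≥ 0.
Therefore the largest such d is 2.

d = 2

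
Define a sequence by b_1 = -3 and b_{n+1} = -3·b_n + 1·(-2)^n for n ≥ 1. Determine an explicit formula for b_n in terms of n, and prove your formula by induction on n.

Computing the first terms: b_1 = -3, b_2 = 7, b_3 = -17. This suggests b_n = (-2)^n - (-3)^(n - 1).
When n = 1: the formula gives -3 = -3 = b_1.
Inductive step: suppose the statement holds for some j ≥ 1, so b_j = (-2)^j - (-3)^(j - 1).
Then b_{j+1} = -3·b_j + 1·(-2)^j = -3·((-2)^j - (-3)^(j - 1)) + 1·(-2)^j = (-2)^(j + 1) - (-3)^j = (-2)^(j+1) - (-3)^((j+1) - 1),
which is the claimed formula at n = j+1.
Hence, by induction on n, the claim holds for every n ≥ 1.

b_n = (-2)^n - (-3)^(n - 1)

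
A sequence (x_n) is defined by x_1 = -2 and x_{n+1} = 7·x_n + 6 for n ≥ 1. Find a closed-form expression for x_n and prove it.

x_n = -7^(n - 1) - 1

Computing the first terms: x_1 = -2, x_2 = -8, x_3 = -50. This suggests x_n = -7^(n - 1) - 1.
When n = 1: the formula gives -2 = -2 = x_1.
Inductive step: suppose the statement holds for some r ≥ 1, so x_r = -7^(r - 1) - 1.
Then x_{r+1} = 7·x_r + 6 = 7·(-7^(r - 1) - 1) + 6 = -7^r - 1 = -7^((r+1) - 1) - 1,
which is the claimed formula at n = r+1.
By induction, the statement is established for all n ≥ 1.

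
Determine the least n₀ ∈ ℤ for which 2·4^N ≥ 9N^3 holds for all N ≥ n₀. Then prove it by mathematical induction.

At N = 4: 512 < 576, so the inequality fails and n₀ ≥ 5. We prove 2·4^N ≥ 9N^3 for all N ≥ 5.
Base case (N = 5): 2·4^N = 2048 and 9N^3 = 1125, so 2048 ≥ 1125.
For the inductive step, assume it holds for an arbitrary r ≥ 5, so 2·4^r ≥ 9r^3.
Then 2·4^(r + 1) = 4·(2·4^r) ≥ 4·(9r^3).
Also, for r ≥ 5 we have 4·(9r^3) ≥ 9(r+1)^3, since 4 ≥ (1 + 1/r)^3 for all r ≥ 5.
Combining, 2·4^(r + 1) ≥ 9(r+1)^3.
This completes the induction.
Hence the smallest such n₀ is 5.

n₀ = 5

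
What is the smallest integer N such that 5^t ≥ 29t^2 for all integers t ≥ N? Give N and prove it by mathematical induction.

N = 4

At t = 3: 125 < 261, so the inequality fails and N ≥ 4. We prove 5^t ≥ 29t^2 for all t ≥ 4.
Base case (t = 4): 5^t = 625 and 29t^2 = 464, so 625 ≥ 464.
Inductive step: assume the claim holds for t = i, so 5^i ≥ 29i^2.
Then 5^(i + 1) = 5·(5^i) ≥ 5·(29i^2).
Also, for i ≥ 4 we have 5·(29i^2) ≥ 29(i+1)^2, since 5 ≥ (1 + 1/i)^2 for all i ≥ 4.
Combining, 5^(i + 1) ≥ 29(i+1)^2.
This completes the induction.
Hence the smallest such N is 4.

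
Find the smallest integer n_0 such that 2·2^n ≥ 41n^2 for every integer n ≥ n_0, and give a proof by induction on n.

n_0 = 12

At n = 11: 4096 < 4961, so the inequality fails and n_0 ≥ 12. We prove 2·2^n ≥ 41n^2 for all n ≥ 12.
Base step (n = 12): 2·2^n = 8192 and 41n^2 = 5904, so 8192 ≥ 5904.
Suppose the result is true for n = i, so 2·2^i ≥ 41i^2.
Then 2·2^(i + 1) = 2·(2·2^i) ≥ 2·(41i^2).
Also, for i ≥ 12 we have 2·(41i^2) ≥ 41(i+1)^2, since 2 ≥ (1 + 1/i)^2 for all i ≥ 12.
Combining, 2·2^(i + 1) ≥ 41(i+1)^2.
Hence, by induction on n, the claim holds for every n ≥ 12.
Hence the smallest such n_0 is 12.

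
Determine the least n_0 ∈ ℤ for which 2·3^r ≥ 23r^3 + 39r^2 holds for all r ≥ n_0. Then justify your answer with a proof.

n_0 = 9

At r = 8: 13122 < 14272, so the inequality fails and n_0 ≥ 9. We prove 2·3^r ≥ 23r^3 + 39r^2 for all r ≥ 9.
For the base case r = 9: 2·3^r = 39366 and 23r^3 + 39r^2 = 19926, so 39366 ≥ 19926.
For the inductive step, assume it holds for an arbitrary k ≥ 9, so 2·3^k ≥ 23k^3 + 39k^2.
Then 2·3^(k + 1) = 3·(2·3^k) ≥ 3·(23k^3 + 39k^2).
Also, for k ≥ 9 we have 3·(23k^3 + 39k^2) ≥ 23(k+1)^3 + 39(k+1)^2, since 3·(23k^3 + 39k^2) − (23(k+1)^3 + 39(k+1)^2) = 46k^3 + 9k^2 - 147k - 62, which is nonnegative for all k ≥ 9.
Combining, 2·3^(k + 1) ≥ 23(k+1)^3 + 39(k+1)^2.
By induction, the statement is established for all r ≥ 9.
Hence the smallest such n_0 is 9.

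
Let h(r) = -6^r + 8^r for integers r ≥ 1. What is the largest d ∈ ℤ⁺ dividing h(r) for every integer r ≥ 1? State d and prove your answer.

d = 2

Computing the first values: h(1) = 2 and h(2) = 28; gcd(2, 28) = 2, so d ≤ 2.
We prove 2 | -6^r + 8^r for all r ≥ 1 by induction on r.
Base step (r = 1): h(1) = 2 = 2·(1), so 2 | h(1).
Suppose the result is true for r = j, i.e. 2 | h(j). Then
8^{j+1} − 6^{j+1} = 8·8^j − 6·6^j = 8·(8^j − 6^j) + (2)·6^j. The first term is divisible by 2 by the inductive hypothesis, and the second term (2)·6^j is divisible by 2 since 2 | 2. Hence 2 | h(j+1).
By the principle of mathematical induction, the result holds for all r ≥ 1.
Therefore the largest such d is 2.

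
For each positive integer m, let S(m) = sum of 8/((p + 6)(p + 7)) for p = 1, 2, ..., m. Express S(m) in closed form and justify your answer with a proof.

We claim S(m) = 8m/(7(m + 7)) for all m ≥ 1.
For the base case m = 1: S(1) = 1/7, and the closed form gives 1/7. They agree.
Inductive step: assume the claim holds for m = p, so S(p) = 8p/(7(p + 7)).
Then S(p+1) = S(p) + (8/((p + 7)(p + 8))) = (8p/(7(p + 7))) + (8/((p + 7)(p + 8))).
Simplifying, S(p+1) = 8(p + 1)/(7(p + 8)) = 8(p+1)/(7((p+1) + 7)),
which is the closed form with m = p+1.
By induction, the statement is established for all m ≥ 1.

S(m) = 8m/(7(m + 7))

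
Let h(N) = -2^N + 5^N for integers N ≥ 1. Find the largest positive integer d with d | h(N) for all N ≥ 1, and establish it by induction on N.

d = 3

Computing the first values: h(1) = 3 and h(2) = 21; gcd(3, 21) = 3, so d ≤ 3.
We prove 3 | -2^N + 5^N for all N ≥ 1 by induction on N.
Base step (N = 1): h(1) = 3 = 3·(1), so 3 | h(1).
Inductive step: assume the claim holds for N = p, i.e. 3 | h(p). Then
5^{p+1} − 2^{p+1} = 5·5^p − 2·2^p = 5·(5^p − 2^p) + (3)·2^p. The first term is divisible by 3 by the inductive hypothesis, and the second term (3)·2^p is divisible by 3 since 3 | 3. Hence 3 | h(p+1).
This completes the induction.
Therefore the largest such d is 3.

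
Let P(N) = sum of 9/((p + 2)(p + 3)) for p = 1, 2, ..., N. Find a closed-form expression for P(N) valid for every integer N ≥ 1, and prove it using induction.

P(N) = 3N/(N + 3)

We claim P(N) = 3N/(N + 3) for all N ≥ 1.
Base case (N = 1): P(1) = 3/4, and the closed form gives 3/4. They agree.
Suppose the result is true for N = p, so P(p) = 3p/(p + 3).
Then P(p+1) = P(p) + (9/((p + 3)(p + 4))) = (3p/(p + 3)) + (9/((p + 3)(p + 4))).
Simplifying, P(p+1) = 3(p + 1)/(p + 4) = 3(p+1)/((p+1) + 3),
which is the closed form with N = p+1.
By induction, the statement is established for all N ≥ 1.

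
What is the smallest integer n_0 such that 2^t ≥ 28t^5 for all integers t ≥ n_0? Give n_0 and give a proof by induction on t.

n_0 = 30

At t = 29: 536870912 < 574312172, so the inequality fails and n_0 ≥ 30. We prove 2^t ≥ 28t^5 for all t ≥ 30.
Base step (t = 30): 2^t = 1073741824 and 28t^5 = 680400000, so 1073741824 ≥ 680400000.
Inductive step: suppose the statement holds for some r ≥ 30, so 2^r ≥ 28r^5.
Then 2^(r + 1) = 2·(2^r) ≥ 2·(28r^5).
Also, for r ≥ 30 we have 2·(28r^5) ≥ 28(r+1)^5, since 2 ≥ (1 + 1/r)^5 for all r ≥ 30.
Combining, 2^(r + 1) ≥ 28(r+1)^5.
Hence, by induction on t, the claim holds for every t ≥ 30.
Hence the smallest such n_0 is 30.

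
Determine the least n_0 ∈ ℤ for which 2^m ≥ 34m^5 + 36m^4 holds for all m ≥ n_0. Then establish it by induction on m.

n_0 = 30

At m = 29: 536870912 < 722841182, so the inequality fails and n_0 ≥ 30. We prove 2^m ≥ 34m^5 + 36m^4 for all m ≥ 30.
Base step (m = 30): 2^m = 1073741824 and 34m^5 + 36m^4 = 855360000, so 1073741824 ≥ 855360000.
Inductive step: suppose the statement holds for some j ≥ 30, so 2^j ≥ 34j^5 + 36j^4.
Then 2^(j + 1) = 2·(2^j) ≥ 2·(34j^5 + 36j^4).
Also, for j ≥ 30 we have 2·(34j^5 + 36j^4) ≥ 34(j+1)^5 + 36(j+1)^4, since 2·(34j^5 + 36j^4) − (34(j+1)^5 + 36(j+1)^4) = 34j^5 - 134j^4 - 484j^3 - 556j^2 - 314j - 70, which is nonnegative for all j ≥ 30.
Combining, 2^(j + 1) ≥ 34(j+1)^5 + 36(j+1)^4.
This completes the induction.
Hence the smallest such n_0 is 30.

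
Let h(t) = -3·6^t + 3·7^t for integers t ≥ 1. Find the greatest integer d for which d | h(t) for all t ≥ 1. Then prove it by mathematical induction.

d = 3

Computing the first values: h(1) = 3 and h(2) = 39; gcd(3, 39) = 3, so d ≤ 3.
We prove 3 | -3·6^t + 3·7^t for all t ≥ 1 by induction on t.
For the base case t = 1: h(1) = 3 = 3·(1), so 3 | h(1).
For the inductive step, assume it holds for an arbitrary r ≥ 1, i.e. 3 | h(r). Then
h(r+1) − 7·h(r) = (-3·6^(r+1) + 3·7^(r+1)) − 7·(-3·6^r + 3·7^r) = (-3)·6^r·(6 − 7) = (3)·6^r. Since 3 | h(r) by the inductive hypothesis, 3 | 7·h(r); and 3 | 3 since 3 = 3·1. Therefore 3 | h(r+1).
By the principle of mathematical induction, the result holds for all t ≥ 1.
Therefore the largest such d is 3.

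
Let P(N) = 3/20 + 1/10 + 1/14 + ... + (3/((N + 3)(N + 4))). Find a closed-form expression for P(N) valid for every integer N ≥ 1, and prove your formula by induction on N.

P(N) = 3N/(4(N + 4))

We claim P(N) = 3N/(4(N + 4)) for all N ≥ 1.
Base step (N = 1): P(1) = 3/20, and the closed form gives 3/20. They agree.
Inductive step: assume the claim holds for N = k, so P(k) = 3k/(4(k + 4)).
Then P(k+1) = P(k) + (3/((k + 4)(k + 5))) = (3k/(4(k + 4))) + (3/((k + 4)(k + 5))).
Simplifying, P(k+1) = 3(k + 1)/(4(k + 5)) = 3(k+1)/(4((k+1) + 4)),
which is the closed form with N = k+1.
By induction, the statement is established for all N ≥ 1.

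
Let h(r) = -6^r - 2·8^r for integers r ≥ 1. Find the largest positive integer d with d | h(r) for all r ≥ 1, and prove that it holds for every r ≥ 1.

d = 2

Computing the first values: h(1) = -22 and h(2) = -164; gcd(-22, -164) = 2, so d ≤ 2.
We prove 2 | -6^r - 2·8^r for all r ≥ 1 by induction on r.
Base case (r = 1): h(1) = -22 = 2·(-11), so 2 | h(1).
For the inductive step, assume it holds for an arbitrary m ≥ 1, i.e. 2 | h(m). Then
h(m+1) − 8·h(m) = (-6^(m+1) - 2·8^(m+1)) − 8·(-6^m - 2·8^m) = (-1)·6^m·(6 − 8) = (2)·6^m. Since 2 | h(m) by the inductive hypothesis, 2 | 8·h(m); and 2 | 2 since 2 = 2·1. Therefore 2 | h(m+1).
Hence, by induction on r, the claim holds for every r ≥ 1.
Therefore the largest such d is 2.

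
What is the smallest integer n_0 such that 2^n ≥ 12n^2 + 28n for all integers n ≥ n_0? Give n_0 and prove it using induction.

n_0 = 11

At n = 10: 1024 < 1480, so the inequality fails and n_0 ≥ 11. We prove 2^n ≥ 12n^2 + 28n for all n ≥ 11.
Base case (n = 11): 2^n = 2048 and 12n^2 + 28n = 1760, so 2048 ≥ 1760.
Suppose the result is true for n = p, so 2^p ≥ 12p^2 + 28p.
Then 2^(p + 1) = 2·(2^p) ≥ 2·(12p^2 + 28p).
Also, for p ≥ 11 we have 2·(12p^2 + 28p) ≥ 12(p+1)^2 + 28(p+1), since 2·(12p^2 + 28p) − (12(p+1)^2 + 28(p+1)) = 12p^2 + 4p - 40, which is nonnegative for all p ≥ 11.
Combining, 2^(p + 1) ≥ 12(p+1)^2 + 28(p+1).
Hence, by induction on n, the claim holds for every n ≥ 11.
Hence the smallest such n_0 is 11.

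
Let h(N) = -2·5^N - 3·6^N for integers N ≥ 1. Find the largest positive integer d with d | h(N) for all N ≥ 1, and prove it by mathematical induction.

Computing the first values: h(1) = -28 and h(2) = -158; gcd(-28, -158) = 2, so d ≤ 2.
We prove 2 | -2·5^N - 3·6^N for all N ≥ 1 by induction on N.
When N = 1: h(1) = -28 = 2·(-14), so 2 | h(1).
Suppose the result is true for N = m, i.e. 2 | h(m). Then
h(m+1) − 6·h(m) = (-2·5^(m+1) - 3·6^(m+1)) − 6·(-2·5^m - 3·6^m) = (-2)·5^m·(5 − 6) = (2)·5^m. Since 2 | h(m) by the inductive hypothesis, 2 | 6·h(m); and 2 | 2 since 2 = 2·1. Therefore 2 | h(m+1).
This completes the induction.
Therefore the largest such d is 2.

d = 2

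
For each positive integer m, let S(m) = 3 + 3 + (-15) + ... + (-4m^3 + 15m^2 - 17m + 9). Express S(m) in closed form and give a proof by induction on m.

S(m) = -m(m^3 - 3m^2 + 2m - 3)

We claim S(m) = -m(m^3 - 3m^2 + 2m - 3) for all m ≥ 1.
For the base case m = 1: S(1) = 3, and the closed form gives 3. They agree.
Suppose the result is true for m = j, so S(j) = j(-j^3 + 3j^2 - 2j + 3).
Then S(j+1) = S(j) + (-4j^3 + 3j^2 + j + 3) = (j(-j^3 + 3j^2 - 2j + 3)) + (-4j^3 + 3j^2 + j + 3).
Simplifying, S(j+1) = -(j + 1)(j^3 - j - 3) = -(j+1)((j+1)^3 - 3(j+1)^2 + 2(j+1) - 3),
which is the closed form with m = j+1.
Hence, by induction on m, the claim holds for every m ≥ 1.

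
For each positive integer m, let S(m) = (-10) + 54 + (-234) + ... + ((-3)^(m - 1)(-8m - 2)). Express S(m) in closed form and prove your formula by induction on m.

S(m) = (-3)^m(2m + 1) - 1

We claim S(m) = (-3)^m(2m + 1) - 1 for all m ≥ 1.
Base step (m = 1): S(1) = -10, and the closed form gives -10. They agree.
Inductive step: suppose the statement holds for some k ≥ 1, so S(k) = (-3)^k(2k + 1) - 1.
Then S(k+1) = S(k) + ((-3)^k(-8k - 10)) = ((-3)^k(2k + 1) - 1) + ((-3)^k(-8k - 10)).
Simplifying, S(k+1) = -6(-3)^k·k - 9(-3)^k - 1 = (-3)^(k+1)(2(k+1) + 1) - 1,
which is the closed form with m = k+1.
Hence, by induction on m, the claim holds for every m ≥ 1.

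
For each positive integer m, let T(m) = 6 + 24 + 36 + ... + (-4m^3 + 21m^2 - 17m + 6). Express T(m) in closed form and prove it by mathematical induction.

We claim T(m) = -m(m^3 - 5m^2 - m - 1) for all m ≥ 1.
For the base case m = 1: T(1) = 6, and the closed form gives 6. They agree.
For the inductive step, assume it holds for an arbitrary r ≥ 1, so T(r) = r(-r^3 + 5r^2 + r + 1).
Then T(r+1) = T(r) + (-4r^3 + 9r^2 + 13r + 6) = (r(-r^3 + 5r^2 + r + 1)) + (-4r^3 + 9r^2 + 13r + 6).
Simplifying, T(r+1) = -(r + 1)(r^3 - 2r^2 - 8r - 6) = -(r+1)((r+1)^3 - 5(r+1)^2 - (r+1) - 1),
which is the closed form with m = r+1.
This completes the induction.

T(m) = -m(m^3 - 5m^2 - m - 1)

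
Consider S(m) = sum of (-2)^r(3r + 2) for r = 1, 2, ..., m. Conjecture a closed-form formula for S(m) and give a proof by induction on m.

S(m) = 2(-2)^m(m + 1) - 2

We claim S(m) = 2(-2)^m(m + 1) - 2 for all m ≥ 1.
Base step (m = 1): S(1) = -10, and the closed form gives -10. They agree.
Inductive step: suppose the statement holds for some r ≥ 1, so S(r) = 2(-2)^r(r + 1) - 2.
Then S(r+1) = S(r) + ((-2)^(r + 1)(3r + 5)) = (2(-2)^r(r + 1) - 2) + ((-2)^(r + 1)(3r + 5)).
Simplifying, S(r+1) = -4(-2)^r·r - 8(-2)^r - 2 = 2(-2)^(r+1)((r+1) + 1) - 2,
which is the closed form with m = r+1.
By the principle of mathematical induction, the result holds for all m ≥ 1.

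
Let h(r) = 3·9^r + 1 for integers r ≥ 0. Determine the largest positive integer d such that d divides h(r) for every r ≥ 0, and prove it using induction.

d = 4

Computing the first values: h(0) = 4 and h(1) = 28; gcd(4, 28) = 4, so d ≤ 4.
We prove 4 | 3·9^r + 1 for all r ≥ 0 by induction on r.
Base step (r = 0): h(0) = 4 = 4·(1), so 4 | h(0).
For the inductive step, assume it holds for an arbitrary i ≥ 0, i.e. 4 | h(i). Then
h(i+1) = 3·9^(i+1) + 1 = 9·(3·9^i + 1) - 8 = 9·h(i) - 8. The first term is divisible by 4 by the inductive hypothesis, and -8 is divisible by 4. Hence 4 | h(i+1).
By induction, the statement is established for all r ≥ 0.
Therefore the largest such d is 4.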